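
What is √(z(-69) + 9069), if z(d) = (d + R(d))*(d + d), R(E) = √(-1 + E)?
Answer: √(18591 - 138*I*√70) ≈ 136.41 - 4.2319*I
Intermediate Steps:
z(d) = 2*d*(d + √(-1 + d)) (z(d) = (d + √(-1 + d))*(d + d) = (d + √(-1 + d))*(2*d) = 2*d*(d + √(-1 + d)))
√(z(-69) + 9069) = √(2*(-69)*(-69 + √(-1 - 69)) + 9069) = √(2*(-69)*(-69 + √(-70)) + 9069) = √(2*(-69)*(-69 + I*√70) + 9069) = √((9522 - 138*I*√70) + 9069) = √(18591 - 138*I*√70)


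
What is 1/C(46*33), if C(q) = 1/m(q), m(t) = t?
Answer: 1518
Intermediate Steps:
C(q) = 1/q
1/C(46*33) = 1/(1/(46*33)) = 1/(1/1518) = 1518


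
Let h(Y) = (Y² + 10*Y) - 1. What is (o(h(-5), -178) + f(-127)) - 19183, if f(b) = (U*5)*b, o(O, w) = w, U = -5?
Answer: -16186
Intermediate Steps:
h(Y) = -1 + Y² + 10*Y
f(b) = -25*b (f(b) = (-5*5)*b = -25*b)
(o(h(-5), -178) + f(-127)) - 19183 = (-178 - 25*(-127)) - 19183 = (-178 + 3175) - 19183 = 2997 - 19183 = -16186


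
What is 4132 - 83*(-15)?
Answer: 5377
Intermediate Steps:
4132 - 83*(-15) = 4132 - 1*(-1245) = 4132 + 1245 = 5377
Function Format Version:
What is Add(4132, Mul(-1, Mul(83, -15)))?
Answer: 5377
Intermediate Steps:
Add(4132, Mul(-1, Mul(83, -15))) = Add(4132, Mul(-1, -1245)) = Add(4132, 1245) = 5377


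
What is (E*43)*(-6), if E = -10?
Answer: 2580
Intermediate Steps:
(E*43)*(-6) = -10*43*(-6) = -430*(-6) = 2580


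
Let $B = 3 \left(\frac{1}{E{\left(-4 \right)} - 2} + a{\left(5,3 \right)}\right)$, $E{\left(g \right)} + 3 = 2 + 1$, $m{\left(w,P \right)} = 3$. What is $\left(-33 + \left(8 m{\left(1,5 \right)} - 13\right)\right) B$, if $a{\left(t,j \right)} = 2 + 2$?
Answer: $-231$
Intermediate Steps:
$E{\left(g \right)} = 0$ ($E{\left(g \right)} = -3 + \left(2 + 1\right) = -3 + 3 = 0$)
$a{\left(t,j \right)} = 4$
$B = \frac{21}{2}$ ($B = 3 \left(\frac{1}{0 - 2} + 4\right) = 3 \left(\frac{1}{-2} + 4\right) = 3 \left(- \frac{1}{2} + 4\right) = 3 \cdot \frac{7}{2} = \frac{21}{2} \approx 10.5$)
$\left(-33 + \left(8 m{\left(1,5 \right)} - 13\right)\right) B = \left(-33 + \left(8 \cdot 3 - 13\right)\right) \frac{21}{2} = \left(-33 + \left(24 - 13\right)\right) \frac{21}{2} = \left(-33 + 11\right) \frac{21}{2} = \left(-22\right) \frac{21}{2} = -231$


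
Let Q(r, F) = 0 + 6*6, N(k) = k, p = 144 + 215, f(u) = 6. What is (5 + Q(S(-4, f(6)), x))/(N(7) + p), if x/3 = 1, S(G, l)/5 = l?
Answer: 41/366 ≈ 0.11202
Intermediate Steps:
p = 359
S(G, l) = 5*l
x = 3 (x = 3*1 = 3)
Q(r, F) = 36 (Q(r, F) = 0 + 36 = 36)
(5 + Q(S(-4, f(6)), x))/(N(7) + p) = (5 + 36)/(7 + 359) = 41/366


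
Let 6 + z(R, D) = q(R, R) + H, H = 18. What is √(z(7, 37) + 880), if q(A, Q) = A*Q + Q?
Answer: 2*√237 ≈ 30.790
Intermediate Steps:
q(A, Q) = Q + A*Q
z(R, D) = 12 + R*(1 + R) (z(R, D) = -6 + (R*(1 + R) + 18) = -6 + (18 + R*(1 + R)) = 12 + R*(1 + R))
√(z(7, 37) + 880) = √((12 + 7*(1 + 7)) + 880) = √((12 + 7*8) + 880) = √((12 + 56) + 880) = √(68 + 880) = √948 = 2*√237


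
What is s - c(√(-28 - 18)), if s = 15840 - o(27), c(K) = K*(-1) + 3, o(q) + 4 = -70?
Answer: 15911 + I*√46 ≈ 15911.0 + 6.7823*I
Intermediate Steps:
o(q) = -74 (o(q) = -4 - 70 = -74)
c(K) = 3 - K (c(K) = -K + 3 = 3 - K)
s = 15914 (s = 15840 - 1*(-74) = 15840 + 74 = 15914)
s - c(√(-28 - 18)) = 15914 - (3 - √(-28 - 18)) = 15914 - (3 - √(-46)) = 15914 - (3 - I*√46) = 15914 + (-3 + I*√46) = 15911 + I*√46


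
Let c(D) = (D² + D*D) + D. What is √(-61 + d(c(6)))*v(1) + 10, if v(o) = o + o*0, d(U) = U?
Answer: 10 + √17 ≈ 14.123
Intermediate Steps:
c(D) = D + 2*D² (c(D) = (D² + D²) + D = 2*D² + D = D + 2*D²)
v(o) = o (v(o) = o + 0 = o)
√(-61 + d(c(6)))*v(1) + 10 = √(-61 + 6*(1 + 2*6))*1 + 10 = √(-61 + 6*(1 + 12))*1 + 10 = √(-61 + 6*13)*1 + 10 = √(-61 + 78)*1 + 10 = √17*1 + 10 = √17 + 10 = 10 + √17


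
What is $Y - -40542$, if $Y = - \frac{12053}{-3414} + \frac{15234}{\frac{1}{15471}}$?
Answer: $\frac{804767743037}{3414} \approx 2.3573 \cdot 10^{8}$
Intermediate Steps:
$Y = \frac{804629332649}{3414}$ ($Y = \left(-12053\right) \left(- \frac{1}{3414}\right) + 15234 \frac{1}{\frac{1}{15471}} = \frac{12053}{3414} + 15234 \cdot 15471 = \frac{12053}{3414} + 235685214 = \frac{804629332649}{3414} \approx 2.3569 \cdot 10^{8}$)
$Y - -40542 = \frac{804629332649}{3414} - -40542 = \frac{804629332649}{3414} + 40542 = \frac{804767743037}{3414}$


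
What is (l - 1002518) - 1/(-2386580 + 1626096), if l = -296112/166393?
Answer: -126858065141657631/126539214212 ≈ -1.0025e+6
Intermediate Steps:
l = -296112/166393 (l = -296112*1/166393 = -296112/166393 ≈ -1.7796)
(l - 1002518) - 1/(-2386580 + 1626096) = (-296112/166393 - 1002518) - 1/(-2386580 + 1626096) = -166812273686/166393 - 1/(-760484) = -166812273686/166393 - 1*(-1/760484) = -166812273686/166393 + 1/760484 = -126858065141657631/126539214212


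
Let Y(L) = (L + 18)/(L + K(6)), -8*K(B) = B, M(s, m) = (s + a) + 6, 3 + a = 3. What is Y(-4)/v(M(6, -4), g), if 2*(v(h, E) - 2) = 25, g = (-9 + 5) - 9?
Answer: -112/551 ≈ -0.20327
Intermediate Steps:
a = 0 (a = -3 + 3 = 0)
M(s, m) = 6 + s (M(s, m) = (s + 0) + 6 = s + 6 = 6 + s)
K(B) = -B/8
g = -13 (g = -4 - 9 = -13)
v(h, E) = 29/2 (v(h, E) = 2 + (½)*25 = 2 + 25/2 = 29/2)
Y(L) = (18 + L)/(-¾ + L) (Y(L) = (L + 18)/(L - ⅛*6) = (18 + L)/(L - ¾) = (18 + L)/(-¾ + L))
Y(-4)/v(M(6, -4), g) = (4*(18 - 4)/(-3 + 4*(-4)))/(29/2) = (4*14/(-3 - 16))*(2/29) = (4*14/(-19))*(2/29) = (4*(-1/19)*14)*(2/29) = -56/19*2/29 = -112/551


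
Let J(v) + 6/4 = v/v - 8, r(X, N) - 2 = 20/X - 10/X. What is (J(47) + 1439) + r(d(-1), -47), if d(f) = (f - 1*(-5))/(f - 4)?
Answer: 1420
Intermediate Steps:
d(f) = (5 + f)/(-4 + f) (d(f) = (f + 5)/(-4 + f) = (5 + f)/(-4 + f))
r(X, N) = 2 + 10/X (r(X, N) = 2 + (20/X - 10/X) = 2 + 10/X)
J(v) = -17/2 (J(v) = -3/2 + (v/v - 8) = -3/2 + (1 - 8) = -3/2 - 7 = -17/2)
(J(47) + 1439) + r(d(-1), -47) = (-17/2 + 1439) + (2 + 10/(((5 - 1)/(-4 - 1)))) = 2861/2 + (2 + 10/((4/(-5)))) = 2861/2 + (2 + 10/((-1/5*4))) = 2861/2 + (2 + 10/(-4/5)) = 2861/2 + (2 + 10*(-5/4)) = 2861/2 + (2 - 25/2) = 2861/2 - 21/2 = 1420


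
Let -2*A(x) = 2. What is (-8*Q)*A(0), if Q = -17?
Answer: -136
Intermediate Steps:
A(x) = -1 (A(x) = -1/2*2 = -1)
(-8*Q)*A(0) = -8*(-17)*(-1) = 136*(-1) = -136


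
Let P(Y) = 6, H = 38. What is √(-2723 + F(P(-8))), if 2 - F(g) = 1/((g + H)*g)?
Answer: I*√47410770/132 ≈ 52.163*I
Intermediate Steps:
F(g) = 2 - 1/(g*(38 + g)) (F(g) = 2 - 1/((g + 38)*g) = 2 - 1/((38 + g)*g) = 2 - 1/(g*(38 + g)))
√(-2723 + F(P(-8))) = √(-2723 + (-1 + 2*6² + 76*6)/(6*(38 + 6))) = √(-2723 + (⅙)*(-1 + 2*36 + 456)/44) = √(-2723 + (⅙)*(1/44)*(-1 + 72 + 456)) = √(-2723 + (⅙)*(1/44)*527) = √(-2723 + 527/264) = √(-718345/264) = I*√47410770/132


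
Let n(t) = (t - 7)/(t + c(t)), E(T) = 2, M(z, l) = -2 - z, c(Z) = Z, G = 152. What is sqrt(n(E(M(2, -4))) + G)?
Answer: 3*sqrt(67)/2 ≈ 12.278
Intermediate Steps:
n(t) = (-7 + t)/(2*t) (n(t) = (t - 7)/(t + t) = (-7 + t)/((2*t)) = (-7 + t)*(1/(2*t)) = (-7 + t)/(2*t))
sqrt(n(E(M(2, -4))) + G) = sqrt((1/2)*(-7 + 2)/2 + 152) = sqrt((1/2)*(1/2)*(-5) + 152) = sqrt(-5/4 + 152) = sqrt(603/4) = 3*sqrt(67)/2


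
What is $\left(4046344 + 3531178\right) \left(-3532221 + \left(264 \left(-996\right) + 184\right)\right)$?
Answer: $-28756552017082$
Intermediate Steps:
$\left(4046344 + 3531178\right) \left(-3532221 + \left(264 \left(-996\right) + 184\right)\right) = 7577522 \left(-3532221 + \left(-262944 + 184\right)\right) = 7577522 \left(-3532221 - 262760\right) = 7577522 \left(-3794981\right) = -28756552017082$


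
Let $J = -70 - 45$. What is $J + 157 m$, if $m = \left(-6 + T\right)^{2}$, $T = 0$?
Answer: $5537$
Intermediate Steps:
$J = -115$
$m = 36$ ($m = \left(-6 + 0\right)^{2} = \left(-6\right)^{2} = 36$)
$J + 157 m = -115 + 157 \cdot 36 = -115 + 5652 = 5537$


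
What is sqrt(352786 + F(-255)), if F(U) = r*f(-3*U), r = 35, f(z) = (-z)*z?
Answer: I*sqrt(20130089) ≈ 4486.7*I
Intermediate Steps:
f(z) = -z**2
F(U) = -315*U**2 (F(U) = 35*(-(-3*U)**2) = 35*(-9*U**2) = -315*U**2)
sqrt(352786 + F(-255)) = sqrt(352786 - 315*(-255)**2) = sqrt(352786 - 315*65025) = sqrt(352786 - 20482875) = sqrt(-20130089) = I*sqrt(20130089)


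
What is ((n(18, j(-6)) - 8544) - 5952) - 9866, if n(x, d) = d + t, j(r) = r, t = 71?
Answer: -24297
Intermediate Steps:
n(x, d) = 71 + d (n(x, d) = d + 71 = 71 + d)
((n(18, j(-6)) - 8544) - 5952) - 9866 = (((71 - 6) - 8544) - 5952) - 9866 = ((65 - 8544) - 5952) - 9866 = (-8479 - 5952) - 9866 = -14431 - 9866 = -24297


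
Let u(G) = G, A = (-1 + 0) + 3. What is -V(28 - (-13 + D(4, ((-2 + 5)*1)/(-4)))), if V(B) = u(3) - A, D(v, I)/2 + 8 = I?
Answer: -1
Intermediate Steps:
A = 2 (A = -1 + 3 = 2)
D(v, I) = -16 + 2*I
V(B) = 1 (V(B) = 3 - 1*2 = 3 - 2 = 1)
-V(28 - (-13 + D(4, ((-2 + 5)*1)/(-4)))) = -1*1 = -1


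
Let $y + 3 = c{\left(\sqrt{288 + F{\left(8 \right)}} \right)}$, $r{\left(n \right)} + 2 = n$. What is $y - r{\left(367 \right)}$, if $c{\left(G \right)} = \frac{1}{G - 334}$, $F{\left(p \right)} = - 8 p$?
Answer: $- \frac{20485255}{55666} - \frac{\sqrt{14}}{27833} \approx -368.0$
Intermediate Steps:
$r{\left(n \right)} = -2 + n$
$c{\left(G \right)} = \frac{1}{-334 + G}$
$y = -3 + \frac{1}{-334 + 4 \sqrt{14}}$ ($y = -3 + \frac{1}{-334 + \sqrt{288 - 64}} = -3 + \frac{1}{-334 + \sqrt{224}} = -3 + \frac{1}{-334 + 4 \sqrt{14}} \approx -3.0031$)
$y - r{\left(367 \right)} = \left(- \frac{167165}{55666} - \frac{\sqrt{14}}{27833}\right) - \left(-2 + 367\right) = \left(- \frac{167165}{55666} - \frac{\sqrt{14}}{27833}\right) - 365 = - \frac{20485255}{55666} - \frac{\sqrt{14}}{27833}$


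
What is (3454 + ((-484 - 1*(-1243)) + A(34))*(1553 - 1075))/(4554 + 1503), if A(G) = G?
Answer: 382508/6057 ≈ 63.151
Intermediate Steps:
(3454 + ((-484 - 1*(-1243)) + A(34))*(1553 - 1075))/(4554 + 1503) = (3454 + ((-484 - 1*(-1243)) + 34)*(1553 - 1075))/(4554 + 1503) = (3454 + ((-484 + 1243) + 34)*478)/6057 = (3454 + (759 + 34)*478)*(1/6057) = (3454 + 793*478)*(1/6057) = (3454 + 379054)*(1/6057) = 382508*(1/6057) = 382508/6057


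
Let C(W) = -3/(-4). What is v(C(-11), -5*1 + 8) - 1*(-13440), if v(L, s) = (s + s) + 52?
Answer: 13498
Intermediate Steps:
C(W) = ¾ (C(W) = -3*(-¼) = ¾)
v(L, s) = 52 + 2*s (v(L, s) = 2*s + 52 = 52 + 2*s)
v(C(-11), -5*1 + 8) - 1*(-13440) = (52 + 2*(-5*1 + 8)) - 1*(-13440) = (52 + 2*(-5 + 8)) + 13440 = (52 + 2*3) + 13440 = (52 + 6) + 13440 = 58 + 13440 = 13498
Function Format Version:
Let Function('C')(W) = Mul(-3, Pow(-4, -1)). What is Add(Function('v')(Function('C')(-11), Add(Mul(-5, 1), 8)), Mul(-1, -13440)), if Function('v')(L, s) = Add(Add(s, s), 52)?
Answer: 13498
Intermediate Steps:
Function('C')(W) = Rational(3, 4) (Function('C')(W) = Mul(-3, Rational(-1, 4)) = Rational(3, 4))
Function('v')(L, s) = Add(52, Mul(2, s)) (Function('v')(L, s) = Add(Mul(2, s), 52) = Add(52, Mul(2, s)))
Add(Function('v')(Function('C')(-11), Add(Mul(-5, 1), 8)), Mul(-1, -13440)) = Add(Add(52, Mul(2, Add(Mul(-5, 1), 8))), Mul(-1, -13440)) = Add(Add(52, Mul(2, Add(-5, 8))), 13440) = Add(Add(52, Mul(2, 3)), 13440) = Add(Add(52, 6), 13440) = Add(58, 13440) = 13498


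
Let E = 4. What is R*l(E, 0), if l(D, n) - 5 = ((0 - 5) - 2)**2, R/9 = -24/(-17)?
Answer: 11664/17 ≈ 686.12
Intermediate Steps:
R = 216/17 (R = 9*(-24/(-17)) = 9*(-24*(-1/17)) = 9*(24/17) = 216/17 ≈ 12.706)
l(D, n) = 54 (l(D, n) = 5 + ((0 - 5) - 2)**2 = 5 + (-5 - 2)**2 = 5 + (-7)**2 = 5 + 49 = 54)
R*l(E, 0) = (216/17)*54 = 11664/17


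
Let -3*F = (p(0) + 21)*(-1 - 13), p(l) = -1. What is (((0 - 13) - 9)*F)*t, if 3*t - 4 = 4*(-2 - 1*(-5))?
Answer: -98560/9 ≈ -10951.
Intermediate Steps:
F = 280/3 (F = -(-1 + 21)*(-1 - 13)/3 = -20*(-14)/3 = -⅓*(-280) = 280/3 ≈ 93.333)
t = 16/3 (t = 4/3 + (4*(-2 - 1*(-5)))/3 = 4/3 + (4*(-2 + 5))/3 = 4/3 + (4*3)/3 = 4/3 + (⅓)*12 = 4/3 + 4 = 16/3 ≈ 5.3333)
(((0 - 13) - 9)*F)*t = (((0 - 13) - 9)*(280/3))*(16/3) = ((-13 - 9)*(280/3))*(16/3) = -22*280/3*(16/3) = -6160/3*16/3 = -98560/9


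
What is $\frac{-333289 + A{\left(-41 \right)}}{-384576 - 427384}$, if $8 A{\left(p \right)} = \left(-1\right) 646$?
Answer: $\frac{1333479}{3247840} \approx 0.41057$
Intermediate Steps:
$A{\left(p \right)} = - \frac{323}{4}$ ($A{\left(p \right)} = \frac{\left(-1\right) 646}{8} = \frac{1}{8} \left(-646\right) = - \frac{323}{4}$)
$\frac{-333289 + A{\left(-41 \right)}}{-384576 - 427384} = \frac{-333289 - \frac{323}{4}}{-384576 - 427384} = - \frac{1333479}{4 \left(-811960\right)} = \left(- \frac{1333479}{4}\right) \left(- \frac{1}{811960}\right) = \frac{1333479}{3247840}$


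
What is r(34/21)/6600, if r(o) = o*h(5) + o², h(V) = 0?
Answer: 289/727650 ≈ 0.00039717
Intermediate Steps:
r(o) = o² (r(o) = o*0 + o² = 0 + o² = o²)
r(34/21)/6600 = (34/21)²/6600 = (34*(1/21))²*(1/6600) = (34/21)²*(1/6600) = (1156/441)*(1/6600) = 289/727650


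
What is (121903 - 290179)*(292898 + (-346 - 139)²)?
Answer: -88870425948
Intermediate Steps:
(121903 - 290179)*(292898 + (-346 - 139)²) = -168276*(292898 + (-485)²) = -168276*(292898 + 235225) = -168276*528123 = -88870425948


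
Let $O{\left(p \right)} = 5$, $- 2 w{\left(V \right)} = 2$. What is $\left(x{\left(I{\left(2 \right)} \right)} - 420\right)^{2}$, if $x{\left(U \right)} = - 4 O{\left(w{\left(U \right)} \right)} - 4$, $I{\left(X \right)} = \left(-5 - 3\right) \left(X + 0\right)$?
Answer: $197136$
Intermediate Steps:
$w{\left(V \right)} = -1$ ($w{\left(V \right)} = \left(- \frac{1}{2}\right) 2 = -1$)
$I{\left(X \right)} = - 8 X$
$x{\left(U \right)} = -24$ ($x{\left(U \right)} = \left(-4\right) 5 - 4 = -20 - 4 = -24$)
$\left(x{\left(I{\left(2 \right)} \right)} - 420\right)^{2} = \left(-24 - 420\right)^{2} = \left(-444\right)^{2} = 197136$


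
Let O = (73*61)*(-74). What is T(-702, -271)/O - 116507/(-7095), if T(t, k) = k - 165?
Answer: 19197356537/1168979295 ≈ 16.422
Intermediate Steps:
T(t, k) = -165 + k
O = -329522 (O = 4453*(-74) = -329522)
T(-702, -271)/O - 116507/(-7095) = (-165 - 271)/(-329522) - 116507/(-7095) = -436*(-1/329522) - 116507*(-1/7095) = 218/164761 + 116507/7095 = 19197356537/1168979295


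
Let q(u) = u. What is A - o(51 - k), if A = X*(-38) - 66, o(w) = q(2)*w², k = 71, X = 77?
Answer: -3792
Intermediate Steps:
o(w) = 2*w²
A = -2992 (A = 77*(-38) - 66 = -2926 - 66 = -2992)
A - o(51 - k) = -2992 - 2*(51 - 1*71)² = -2992 - 2*(51 - 71)² = -2992 - 2*(-20)² = -2992 - 2*400 = -2992 - 1*800 = -2992 - 800 = -3792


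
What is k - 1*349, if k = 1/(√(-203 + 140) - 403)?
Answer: -56703131/162472 - 3*I*√7/162472 ≈ -349.0 - 4.8853e-5*I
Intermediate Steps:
k = 1/(-403 + 3*I*√7) (k = 1/(√(-63) - 403) = 1/(3*I*√7 - 403) = 1/(-403 + 3*I*√7) ≈ -0.0024804 - 4.885e-5*I)
k - 1*349 = (-403/162472 - 3*I*√7/162472) - 1*349 = (-403/162472 - 3*I*√7/162472) - 349 = -56703131/162472 - 3*I*√7/162472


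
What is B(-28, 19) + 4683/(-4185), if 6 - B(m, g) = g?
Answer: -19696/1395 ≈ -14.119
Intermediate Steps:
B(m, g) = 6 - g
B(-28, 19) + 4683/(-4185) = (6 - 1*19) + 4683/(-4185) = (6 - 19) + 4683*(-1/4185) = -13 - 1561/1395 = -19696/1395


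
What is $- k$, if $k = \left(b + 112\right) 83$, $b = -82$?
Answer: $-2490$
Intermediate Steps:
$k = 2490$ ($k = \left(-82 + 112\right) 83 = 30 \cdot 83 = 2490$)
$- k = \left(-1\right) 2490 = -2490$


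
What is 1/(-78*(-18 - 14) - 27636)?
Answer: -1/25140 ≈ -3.9777e-5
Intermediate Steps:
1/(-78*(-18 - 14) - 27636) = 1/(-78*(-32) - 27636) = 1/(2496 - 27636) = 1/(-25140) = -1/25140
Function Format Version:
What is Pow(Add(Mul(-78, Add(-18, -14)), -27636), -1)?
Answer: Rational(-1, 25140) ≈ -3.9777e-5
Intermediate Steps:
Pow(Add(Mul(-78, Add(-18, -14)), -27636), -1) = Pow(Add(Mul(-78, -32), -27636), -1) = Pow(Add(2496, -27636), -1) = Pow(-25140, -1) = Rational(-1, 25140)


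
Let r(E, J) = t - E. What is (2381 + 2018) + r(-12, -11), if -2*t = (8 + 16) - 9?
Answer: 8807/2 ≈ 4403.5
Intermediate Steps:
t = -15/2 (t = -((8 + 16) - 9)/2 = -(24 - 9)/2 = -½*15 = -15/2 ≈ -7.5000)
r(E, J) = -15/2 - E
(2381 + 2018) + r(-12, -11) = (2381 + 2018) + (-15/2 - 1*(-12)) = 4399 + (-15/2 + 12) = 4399 + 9/2 = 8807/2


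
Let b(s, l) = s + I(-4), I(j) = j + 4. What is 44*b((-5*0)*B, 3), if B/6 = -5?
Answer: 0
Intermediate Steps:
B = -30 (B = 6*(-5) = -30)
I(j) = 4 + j
b(s, l) = s (b(s, l) = s + (4 - 4) = s + 0 = s)
44*b((-5*0)*B, 3) = 44*(-5*0*(-30)) = 44*(0*(-30)) = 44*0 = 0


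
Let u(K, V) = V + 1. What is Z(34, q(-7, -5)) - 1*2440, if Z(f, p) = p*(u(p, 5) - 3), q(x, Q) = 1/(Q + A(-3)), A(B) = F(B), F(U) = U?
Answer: -19523/8 ≈ -2440.4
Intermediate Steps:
A(B) = B
u(K, V) = 1 + V
q(x, Q) = 1/(-3 + Q) (q(x, Q) = 1/(Q - 3) = 1/(-3 + Q))
Z(f, p) = 3*p (Z(f, p) = p*((1 + 5) - 3) = p*(6 - 3) = p*3 = 3*p)
Z(34, q(-7, -5)) - 1*2440 = 3/(-3 - 5) - 1*2440 = 3/(-8) - 2440 = 3*(-⅛) - 2440 = -3/8 - 2440 = -19523/8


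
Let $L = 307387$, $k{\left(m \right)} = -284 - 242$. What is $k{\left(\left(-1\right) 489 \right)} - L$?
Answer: $-307913$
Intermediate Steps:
$k{\left(m \right)} = -526$ ($k{\left(m \right)} = -284 - 242 = -526$)
$k{\left(\left(-1\right) 489 \right)} - L = -526 - 307387 = -307913$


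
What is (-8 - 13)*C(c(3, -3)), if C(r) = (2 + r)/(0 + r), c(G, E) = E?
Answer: -7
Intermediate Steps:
C(r) = (2 + r)/r
(-8 - 13)*C(c(3, -3)) = (-8 - 13)*((2 - 3)/(-3)) = -(-7)*(-1) = -21*⅓ = -7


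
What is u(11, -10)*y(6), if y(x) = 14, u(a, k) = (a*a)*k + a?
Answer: -16786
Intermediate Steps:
u(a, k) = a + k*a**2 (u(a, k) = a**2*k + a = k*a**2 + a = a + k*a**2)
u(11, -10)*y(6) = (11*(1 + 11*(-10)))*14 = (11*(1 - 110))*14 = (11*(-109))*14 = -1199*14 = -16786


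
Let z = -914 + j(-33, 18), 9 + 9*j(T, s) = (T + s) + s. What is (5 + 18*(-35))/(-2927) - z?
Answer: 8033563/8781 ≈ 914.88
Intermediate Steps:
j(T, s) = -1 + T/9 + 2*s/9 (j(T, s) = -1 + ((T + s) + s)/9 = -1 + (T + 2*s)/9 = -1 + (T/9 + 2*s/9) = -1 + T/9 + 2*s/9)
z = -2744/3 (z = -914 + (-1 + (1/9)*(-33) + (2/9)*18) = -914 + (-1 - 11/3 + 4) = -914 - 2/3 = -2744/3 ≈ -914.67)
(5 + 18*(-35))/(-2927) - z = (5 + 18*(-35))/(-2927) - 1*(-2744/3) = (5 - 630)*(-1/2927) + 2744/3 = -625*(-1/2927) + 2744/3 = 625/2927 + 2744/3 = 8033563/8781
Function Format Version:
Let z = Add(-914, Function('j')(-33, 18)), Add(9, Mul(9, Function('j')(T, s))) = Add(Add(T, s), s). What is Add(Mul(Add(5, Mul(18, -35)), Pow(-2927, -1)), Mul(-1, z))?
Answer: Rational(8033563, 8781) ≈ 914.88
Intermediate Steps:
Function('j')(T, s) = Add(-1, Mul(Rational(1, 9), T), Mul(Rational(2, 9), s)) (Function('j')(T, s) = Add(-1, Mul(Rational(1, 9), Add(Add(T, s), s))) = Add(-1, Mul(Rational(1, 9), Add(T, Mul(2, s)))) = Add(-1, Add(Mul(Rational(1, 9), T), Mul(Rational(2, 9), s))) = Add(-1, Mul(Rational(1, 9), T), Mul(Rational(2, 9), s)))
z = Rational(-2744, 3) (z = Add(-914, Add(-1, Mul(Rational(1, 9), -33), Mul(Rational(2, 9), 18))) = Add(-914, Add(-1, Rational(-11, 3), 4)) = Add(-914, Rational(-2, 3)) = Rational(-2744, 3) ≈ -914.67)
Add(Mul(Add(5, Mul(18, -35)), Pow(-2927, -1)), Mul(-1, z)) = Add(Mul(Add(5, Mul(18, -35)), Pow(-2927, -1)), Mul(-1, Rational(-2744, 3))) = Add(Mul(Add(5, -630), Rational(-1, 2927)), Rational(2744, 3)) = Add(Mul(-625, Rational(-1, 2927)), Rational(2744, 3)) = Add(Rational(625, 2927), Rational(2744, 3)) = Rational(8033563, 8781)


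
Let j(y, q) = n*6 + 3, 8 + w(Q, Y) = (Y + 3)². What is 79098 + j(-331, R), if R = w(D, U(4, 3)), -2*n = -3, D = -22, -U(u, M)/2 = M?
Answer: 79110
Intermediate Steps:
U(u, M) = -2*M
n = 3/2 (n = -½*(-3) = 3/2 ≈ 1.5000)
w(Q, Y) = -8 + (3 + Y)² (w(Q, Y) = -8 + (Y + 3)² = -8 + (3 + Y)²)
R = 1 (R = -8 + (3 - 2*3)² = -8 + (3 - 6)² = -8 + (-3)² = -8 + 9 = 1)
j(y, q) = 12 (j(y, q) = (3/2)*6 + 3 = 9 + 3 = 12)
79098 + j(-331, R) = 79098 + 12 = 79110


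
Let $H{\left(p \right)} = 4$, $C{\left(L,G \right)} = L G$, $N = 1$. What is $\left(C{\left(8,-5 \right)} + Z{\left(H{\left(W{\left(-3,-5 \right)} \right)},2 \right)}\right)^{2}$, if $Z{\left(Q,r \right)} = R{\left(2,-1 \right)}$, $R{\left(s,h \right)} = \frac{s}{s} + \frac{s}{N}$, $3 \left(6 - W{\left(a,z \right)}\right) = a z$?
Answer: $1369$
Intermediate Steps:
$W{\left(a,z \right)} = 6 - \frac{a z}{3}$
$C{\left(L,G \right)} = G L$
$R{\left(s,h \right)} = 1 + s$ ($R{\left(s,h \right)} = \frac{s}{s} + \frac{s}{1} = 1 + s 1 = 1 + s$)
$Z{\left(Q,r \right)} = 3$ ($Z{\left(Q,r \right)} = 1 + 2 = 3$)
$\left(C{\left(8,-5 \right)} + Z{\left(H{\left(W{\left(-3,-5 \right)} \right)},2 \right)}\right)^{2} = \left(\left(-5\right) 8 + 3\right)^{2} = \left(-40 + 3\right)^{2} = \left(-37\right)^{2} = 1369$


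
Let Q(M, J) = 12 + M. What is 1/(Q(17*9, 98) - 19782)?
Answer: -1/19617 ≈ -5.0976e-5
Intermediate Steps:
1/(Q(17*9, 98) - 19782) = 1/((12 + 17*9) - 19782) = 1/((12 + 153) - 19782) = 1/(165 - 19782) = 1/(-19617) = -1/19617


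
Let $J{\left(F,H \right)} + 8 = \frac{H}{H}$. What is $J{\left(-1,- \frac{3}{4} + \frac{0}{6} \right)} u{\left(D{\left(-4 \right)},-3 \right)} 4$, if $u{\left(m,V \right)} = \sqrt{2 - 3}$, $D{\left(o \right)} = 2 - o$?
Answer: $- 28 i \approx - 28.0 i$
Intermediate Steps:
$u{\left(m,V \right)} = i$ ($u{\left(m,V \right)} = \sqrt{-1} = i$)
$J{\left(F,H \right)} = -7$ ($J{\left(F,H \right)} = -8 + \frac{H}{H} = -8 + 1 = -7$)
$J{\left(-1,- \frac{3}{4} + \frac{0}{6} \right)} u{\left(D{\left(-4 \right)},-3 \right)} 4 = - 7 i 4 = - 28 i$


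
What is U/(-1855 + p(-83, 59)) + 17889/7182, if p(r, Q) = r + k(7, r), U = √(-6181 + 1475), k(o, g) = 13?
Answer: 5963/2394 - I*√4706/1925 ≈ 2.4908 - 0.035637*I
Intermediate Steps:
U = I*√4706 (U = √(-4706) = I*√4706 ≈ 68.6*I)
p(r, Q) = 13 + r (p(r, Q) = r + 13 = 13 + r)
U/(-1855 + p(-83, 59)) + 17889/7182 = (I*√4706)/(-1855 + (13 - 83)) + 17889/7182 = (I*√4706)/(-1855 - 70) + 17889*(1/7182) = (I*√4706)/(-1925) + 5963/2394 = (I*√4706)*(-1/1925) + 5963/2394 = -I*√4706/1925 + 5963/2394 = 5963/2394 - I*√4706/1925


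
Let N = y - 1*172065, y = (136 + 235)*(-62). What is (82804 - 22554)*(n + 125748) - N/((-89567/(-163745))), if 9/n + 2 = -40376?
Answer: 13700657661425596060/1808268163 ≈ 7.5767e+9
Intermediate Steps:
n = -9/40378 (n = 9/(-2 - 40376) = 9/(-40378) = 9*(-1/40378) = -9/40378 ≈ -0.00022289)
y = -23002 (y = 371*(-62) = -23002)
N = -195067 (N = -23002 - 1*172065 = -23002 - 172065 = -195067)
(82804 - 22554)*(n + 125748) - N/((-89567/(-163745))) = (82804 - 22554)*(-9/40378 + 125748) - (-195067)/((-89567/(-163745))) = 60250*(5077452735/40378) - (-195067)/((-89567*(-1/163745))) = 152958263641875/20189 - (-195067)/89567/163745 = 152958263641875/20189 - (-195067)*163745/89567 = 152958263641875/20189 - 1*(-31941245915/89567) = 152958263641875/20189 + 31941245915/89567 = 13700657661425596060/1808268163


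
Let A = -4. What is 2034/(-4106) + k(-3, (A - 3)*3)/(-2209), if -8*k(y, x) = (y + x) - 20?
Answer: -4515689/9070154 ≈ -0.49786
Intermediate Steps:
k(y, x) = 5/2 - x/8 - y/8 (k(y, x) = -((y + x) - 20)/8 = -((x + y) - 20)/8 = -(-20 + x + y)/8 = 5/2 - x/8 - y/8)
2034/(-4106) + k(-3, (A - 3)*3)/(-2209) = 2034/(-4106) + (5/2 - (-4 - 3)*3/8 - 1/8*(-3))/(-2209) = 2034*(-1/4106) + (5/2 - (-7)*3/8 + 3/8)*(-1/2209) = -1017/2053 + (5/2 - 1/8*(-21) + 3/8)*(-1/2209) = -1017/2053 + (5/2 + 21/8 + 3/8)*(-1/2209) = -1017/2053 + (11/2)*(-1/2209) = -1017/2053 - 11/4418 = -4515689/9070154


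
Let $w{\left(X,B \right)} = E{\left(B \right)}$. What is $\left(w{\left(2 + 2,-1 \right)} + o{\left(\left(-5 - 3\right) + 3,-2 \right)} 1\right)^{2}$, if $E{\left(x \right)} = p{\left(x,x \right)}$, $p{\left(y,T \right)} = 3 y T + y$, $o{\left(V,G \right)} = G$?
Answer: $0$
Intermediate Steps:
$p{\left(y,T \right)} = y + 3 T y$ ($p{\left(y,T \right)} = 3 T y + y = y + 3 T y$)
$E{\left(x \right)} = x \left(1 + 3 x\right)$
$w{\left(X,B \right)} = B \left(1 + 3 B\right)$
$\left(w{\left(2 + 2,-1 \right)} + o{\left(\left(-5 - 3\right) + 3,-2 \right)} 1\right)^{2} = \left(- (1 + 3 \left(-1\right)) - 2\right)^{2} = \left(- (1 - 3) - 2\right)^{2} = \left(\left(-1\right) \left(-2\right) - 2\right)^{2} = \left(2 - 2\right)^{2} = 0^{2} = 0$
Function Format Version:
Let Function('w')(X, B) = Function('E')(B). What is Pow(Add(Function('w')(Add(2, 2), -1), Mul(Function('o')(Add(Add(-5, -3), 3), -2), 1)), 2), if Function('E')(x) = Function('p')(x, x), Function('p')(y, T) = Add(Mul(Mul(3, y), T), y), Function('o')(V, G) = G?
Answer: 0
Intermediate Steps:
Function('p')(y, T) = Add(y, Mul(3, T, y)) (Function('p')(y, T) = Add(Mul(3, T, y), y) = Add(y, Mul(3, T, y)))
Function('E')(x) = Mul(x, Add(1, Mul(3, x)))
Function('w')(X, B) = Mul(B, Add(1, Mul(3, B)))
Pow(Add(Function('w')(Add(2, 2), -1), Mul(Function('o')(Add(Add(-5, -3), 3), -2), 1)), 2) = Pow(Add(Mul(-1, Add(1, Mul(3, -1))), Mul(-2, 1)), 2) = Pow(Add(Mul(-1, Add(1, -3)), -2), 2) = Pow(Add(Mul(-1, -2), -2), 2) = Pow(Add(2, -2), 2) = Pow(0, 2) = 0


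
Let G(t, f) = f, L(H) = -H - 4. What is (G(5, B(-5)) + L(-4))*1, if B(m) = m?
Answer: -5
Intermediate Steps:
L(H) = -4 - H
(G(5, B(-5)) + L(-4))*1 = (-5 + (-4 - 1*(-4)))*1 = (-5 + (-4 + 4))*1 = (-5 + 0)*1 = -5*1 = -5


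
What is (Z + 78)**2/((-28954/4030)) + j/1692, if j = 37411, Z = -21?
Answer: -339854083/790164 ≈ -430.11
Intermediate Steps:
(Z + 78)**2/((-28954/4030)) + j/1692 = (-21 + 78)**2/((-28954/4030)) + 37411/1692 = 57**2/((-28954*1/4030)) + 37411*(1/1692) = 3249/(-467/65) + 37411/1692 = 3249*(-65/467) + 37411/1692 = -211185/467 + 37411/1692 = -339854083/790164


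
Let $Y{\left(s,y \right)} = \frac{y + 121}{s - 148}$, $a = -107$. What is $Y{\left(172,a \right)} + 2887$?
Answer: $\frac{34651}{12} \approx 2887.6$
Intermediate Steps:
$Y{\left(s,y \right)} = \frac{121 + y}{-148 + s}$
$Y{\left(172,a \right)} + 2887 = \frac{121 - 107}{-148 + 172} + 2887 = \frac{1}{24} \cdot 14 + 2887 = \frac{7}{12} + 2887 = \frac{34651}{12}$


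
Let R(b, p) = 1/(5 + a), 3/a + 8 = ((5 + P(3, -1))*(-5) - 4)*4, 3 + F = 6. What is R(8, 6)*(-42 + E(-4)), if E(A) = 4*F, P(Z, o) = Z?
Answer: -5520/917 ≈ -6.0196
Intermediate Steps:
F = 3 (F = -3 + 6 = 3)
E(A) = 12 (E(A) = 4*3 = 12)
a = -3/184 (a = 3/(-8 + ((5 + 3)*(-5) - 4)*4) = 3/(-8 + (8*(-5) - 4)*4) = 3/(-8 + (-40 - 4)*4) = 3/(-8 - 44*4) = 3/(-8 - 176) = 3/(-184) = 3*(-1/184) = -3/184 ≈ -0.016304)
R(b, p) = 184/917 (R(b, p) = 1/(5 - 3/184) = 1/(917/184) = 184/917)
R(8, 6)*(-42 + E(-4)) = 184*(-42 + 12)/917 = (184/917)*(-30) = -5520/917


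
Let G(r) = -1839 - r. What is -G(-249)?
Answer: 1590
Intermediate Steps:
-G(-249) = -(-1839 - 1*(-249)) = -(-1839 + 249) = -1*(-1590) = 1590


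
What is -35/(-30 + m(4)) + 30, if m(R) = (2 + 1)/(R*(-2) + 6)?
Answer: 280/9 ≈ 31.111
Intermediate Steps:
m(R) = 3/(6 - 2*R) (m(R) = 3/(-2*R + 6) = 3/(6 - 2*R))
-35/(-30 + m(4)) + 30 = -35/(-30 - 3/(-6 + 2*4)) + 30 = -35/(-30 - 3/(-6 + 8)) + 30 = -35/(-30 - 3/2) + 30 = -35/(-63/2) + 30 = -2/63*(-35) + 30 = 10/9 + 30 = 280/9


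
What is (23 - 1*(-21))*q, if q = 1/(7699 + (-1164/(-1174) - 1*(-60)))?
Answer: 25828/4555115 ≈ 0.0056701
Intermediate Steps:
q = 587/4555115 (q = 1/(7699 + (-1164*(-1/1174) + 60)) = 1/(7699 + (582/587 + 60)) = 1/(7699 + 35802/587) = 1/(4555115/587) = 587/4555115 ≈ 0.00012887)
(23 - 1*(-21))*q = (23 - 1*(-21))*(587/4555115) = (23 + 21)*(587/4555115) = 44*(587/4555115) = 25828/4555115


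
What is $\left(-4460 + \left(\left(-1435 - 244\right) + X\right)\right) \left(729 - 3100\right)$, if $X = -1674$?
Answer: $18524623$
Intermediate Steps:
$\left(-4460 + \left(\left(-1435 - 244\right) + X\right)\right) \left(729 - 3100\right) = \left(-4460 - 3353\right) \left(729 - 3100\right) = \left(-4460 - 3353\right) \left(-2371\right) = \left(-7813\right) \left(-2371\right) = 18524623$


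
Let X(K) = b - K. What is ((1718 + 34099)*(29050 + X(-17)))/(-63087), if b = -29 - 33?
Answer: -346290695/21029 ≈ -16467.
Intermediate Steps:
b = -62
X(K) = -62 - K
((1718 + 34099)*(29050 + X(-17)))/(-63087) = ((1718 + 34099)*(29050 + (-62 - 1*(-17))))/(-63087) = (35817*(29050 + (-62 + 17)))*(-1/63087) = (35817*(29050 - 45))*(-1/63087) = (35817*29005)*(-1/63087) = 1038872085*(-1/63087) = -346290695/21029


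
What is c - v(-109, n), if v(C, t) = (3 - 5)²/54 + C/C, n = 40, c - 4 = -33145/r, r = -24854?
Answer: 2858381/671058 ≈ 4.2595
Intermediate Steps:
c = 132561/24854 (c = 4 - 33145/(-24854) = 4 - 33145*(-1/24854) = 4 + 33145/24854 = 132561/24854 ≈ 5.3336)
v(C, t) = 29/27 (v(C, t) = (-2)²*(1/54) + 1 = 4*(1/54) + 1 = 2/27 + 1 = 29/27)
c - v(-109, n) = 132561/24854 - 1*29/27 = 132561/24854 - 29/27 = 2858381/671058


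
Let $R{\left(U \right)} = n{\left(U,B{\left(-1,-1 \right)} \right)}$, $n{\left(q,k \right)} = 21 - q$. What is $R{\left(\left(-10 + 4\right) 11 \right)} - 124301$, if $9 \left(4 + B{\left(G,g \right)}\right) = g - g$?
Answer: $-124214$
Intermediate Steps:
$B{\left(G,g \right)} = -4$ ($B{\left(G,g \right)} = -4 + \frac{g - g}{9} = -4 + \frac{1}{9} \cdot 0 = -4 + 0 = -4$)
$R{\left(U \right)} = 21 - U$
$R{\left(\left(-10 + 4\right) 11 \right)} - 124301 = \left(21 - \left(-10 + 4\right) 11\right) - 124301 = \left(21 - \left(-6\right) 11\right) - 124301 = \left(21 - -66\right) - 124301 = \left(21 + 66\right) - 124301 = 87 - 124301 = -124214$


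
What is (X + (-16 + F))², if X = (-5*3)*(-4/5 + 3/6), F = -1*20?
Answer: 3969/4 ≈ 992.25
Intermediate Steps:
F = -20
X = 9/2 (X = -15*(-4*⅕ + 3*(⅙)) = -15*(-⅘ + ½) = -15*(-3/10) = 9/2 ≈ 4.5000)
(X + (-16 + F))² = (9/2 + (-16 - 20))² = (9/2 - 36)² = (-63/2)² = 3969/4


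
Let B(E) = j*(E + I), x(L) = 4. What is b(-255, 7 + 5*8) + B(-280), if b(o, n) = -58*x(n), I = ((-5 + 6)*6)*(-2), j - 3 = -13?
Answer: 2688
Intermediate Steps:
j = -10 (j = 3 - 13 = -10)
I = -12 (I = (1*6)*(-2) = 6*(-2) = -12)
b(o, n) = -232 (b(o, n) = -58*4 = -232)
B(E) = 120 - 10*E (B(E) = -10*(E - 12) = -10*(-12 + E) = 120 - 10*E)
b(-255, 7 + 5*8) + B(-280) = -232 + (120 - 10*(-280)) = -232 + (120 + 2800) = -232 + 2920 = 2688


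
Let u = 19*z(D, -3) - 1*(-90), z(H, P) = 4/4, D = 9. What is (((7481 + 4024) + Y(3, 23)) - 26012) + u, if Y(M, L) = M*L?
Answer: -14329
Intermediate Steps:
Y(M, L) = L*M
z(H, P) = 1 (z(H, P) = 4*(¼) = 1)
u = 109 (u = 19*1 - 1*(-90) = 19 + 90 = 109)
(((7481 + 4024) + Y(3, 23)) - 26012) + u = (((7481 + 4024) + 23*3) - 26012) + 109 = ((11505 + 69) - 26012) + 109 = (11574 - 26012) + 109 = -14438 + 109 = -14329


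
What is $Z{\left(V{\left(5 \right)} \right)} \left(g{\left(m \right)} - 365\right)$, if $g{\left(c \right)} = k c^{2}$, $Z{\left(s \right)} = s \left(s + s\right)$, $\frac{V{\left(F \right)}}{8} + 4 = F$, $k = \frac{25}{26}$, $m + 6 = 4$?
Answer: $- \frac{600960}{13} \approx -46228.0$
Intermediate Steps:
$m = -2$ ($m = -6 + 4 = -2$)
$k = \frac{25}{26}$ ($k = 25 \cdot \frac{1}{26} = \frac{25}{26} \approx 0.96154$)
$V{\left(F \right)} = -32 + 8 F$
$Z{\left(s \right)} = 2 s^{2}$ ($Z{\left(s \right)} = s 2 s = 2 s^{2}$)
$g{\left(c \right)} = \frac{25 c^{2}}{26}$
$Z{\left(V{\left(5 \right)} \right)} \left(g{\left(m \right)} - 365\right) = 2 \left(-32 + 8 \cdot 5\right)^{2} \left(\frac{25 \left(-2\right)^{2}}{26} - 365\right) = 2 \left(-32 + 40\right)^{2} \left(\frac{25}{26} \cdot 4 - 365\right) = 2 \cdot 8^{2} \left(\frac{50}{13} - 365\right) = 2 \cdot 64 \left(- \frac{4695}{13}\right) = 128 \left(- \frac{4695}{13}\right) = - \frac{600960}{13}$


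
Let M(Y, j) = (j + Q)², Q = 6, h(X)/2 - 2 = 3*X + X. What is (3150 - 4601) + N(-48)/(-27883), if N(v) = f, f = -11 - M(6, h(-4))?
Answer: -40457738/27883 ≈ -1451.0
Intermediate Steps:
h(X) = 4 + 8*X (h(X) = 4 + 2*(3*X + X) = 4 + 2*(4*X) = 4 + 8*X)
M(Y, j) = (6 + j)² (M(Y, j) = (j + 6)² = (6 + j)²)
f = -495 (f = -11 - (6 + (4 + 8*(-4)))² = -11 - (6 + (4 - 32))² = -11 - (6 - 28)² = -11 - 1*(-22)² = -11 - 1*484 = -11 - 484 = -495)
N(v) = -495
(3150 - 4601) + N(-48)/(-27883) = (3150 - 4601) - 495/(-27883) = -1451 - 495*(-1/27883) = -1451 + 495/27883 = -40457738/27883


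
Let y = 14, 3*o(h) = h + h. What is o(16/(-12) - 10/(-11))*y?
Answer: -392/99 ≈ -3.9596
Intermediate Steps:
o(h) = 2*h/3 (o(h) = (h + h)/3 = (2*h)/3 = 2*h/3)
o(16/(-12) - 10/(-11))*y = (2*(16/(-12) - 10/(-11))/3)*14 = (2*(16*(-1/12) - 10*(-1/11))/3)*14 = (2*(-4/3 + 10/11)/3)*14 = ((2/3)*(-14/33))*14 = -28/99*14 = -392/99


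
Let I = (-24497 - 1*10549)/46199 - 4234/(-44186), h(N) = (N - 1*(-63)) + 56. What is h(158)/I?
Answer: -282726838439/676467995 ≈ -417.95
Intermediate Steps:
h(N) = 119 + N (h(N) = (N + 63) + 56 = (63 + N) + 56 = 119 + N)
I = -676467995/1020674507 (I = (-24497 - 10549)*(1/46199) - 4234*(-1/44186) = -35046*1/46199 + 2117/22093 = -35046/46199 + 2117/22093 = -676467995/1020674507 ≈ -0.66277)
h(158)/I = (119 + 158)/(-676467995/1020674507) = 277*(-1020674507/676467995) = -282726838439/676467995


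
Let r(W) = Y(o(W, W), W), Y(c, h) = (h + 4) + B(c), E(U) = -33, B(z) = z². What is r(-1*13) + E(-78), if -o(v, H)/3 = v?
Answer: 1479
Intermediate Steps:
o(v, H) = -3*v
Y(c, h) = 4 + h + c² (Y(c, h) = (h + 4) + c² = (4 + h) + c² = 4 + h + c²)
r(W) = 4 + W + 9*W² (r(W) = 4 + W + (-3*W)² = 4 + W + 9*W²)
r(-1*13) + E(-78) = (4 - 1*13 + 9*(-1*13)²) - 33 = (4 - 13 + 9*(-13)²) - 33 = (4 - 13 + 9*169) - 33 = (4 - 13 + 1521) - 33 = 1512 - 33 = 1479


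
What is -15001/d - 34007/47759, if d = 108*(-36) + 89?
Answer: 587240166/181436441 ≈ 3.2366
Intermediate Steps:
d = -3799 (d = -3888 + 89 = -3799)
-15001/d - 34007/47759 = -15001/(-3799) - 34007/47759 = -15001*(-1/3799) - 34007*1/47759 = 15001/3799 - 34007/47759 = 587240166/181436441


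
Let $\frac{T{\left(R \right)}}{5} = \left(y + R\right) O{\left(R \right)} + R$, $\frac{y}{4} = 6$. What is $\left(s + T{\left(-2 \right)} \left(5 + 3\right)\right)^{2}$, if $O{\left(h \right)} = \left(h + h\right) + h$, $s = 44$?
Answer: $28259856$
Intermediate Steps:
$y = 24$ ($y = 4 \cdot 6 = 24$)
$O{\left(h \right)} = 3 h$ ($O{\left(h \right)} = 2 h + h = 3 h$)
$T{\left(R \right)} = 5 R + 15 R \left(24 + R\right)$ ($T{\left(R \right)} = 5 \left(\left(24 + R\right) 3 R + R\right) = 5 \left(3 R \left(24 + R\right) + R\right) = 5 \left(R + 3 R \left(24 + R\right)\right) = 5 R + 15 R \left(24 + R\right)$)
$\left(s + T{\left(-2 \right)} \left(5 + 3\right)\right)^{2} = \left(44 + 5 \left(-2\right) \left(73 + 3 \left(-2\right)\right) \left(5 + 3\right)\right)^{2} = \left(44 + 5 \left(-2\right) \left(73 - 6\right) 8\right)^{2} = \left(44 + 5 \left(-2\right) 67 \cdot 8\right)^{2} = \left(44 - 5360\right)^{2} = \left(-5316\right)^{2} = 28259856$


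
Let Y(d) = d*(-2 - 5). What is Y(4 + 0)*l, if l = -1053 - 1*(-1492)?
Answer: -12292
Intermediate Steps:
l = 439 (l = -1053 + 1492 = 439)
Y(d) = -7*d (Y(d) = d*(-7) = -7*d)
Y(4 + 0)*l = -7*(4 + 0)*439 = -7*4*439 = -28*439 = -12292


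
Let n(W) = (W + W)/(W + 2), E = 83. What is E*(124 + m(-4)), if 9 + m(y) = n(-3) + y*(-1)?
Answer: 10375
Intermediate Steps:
n(W) = 2*W/(2 + W) (n(W) = (2*W)/(2 + W) = 2*W/(2 + W))
m(y) = -3 - y (m(y) = -9 + (2*(-3)/(2 - 3) + y*(-1)) = -9 + (2*(-3)/(-1) - y) = -9 + (2*(-3)*(-1) - y) = -9 + (6 - y) = -3 - y)
E*(124 + m(-4)) = 83*(124 + (-3 - 1*(-4))) = 83*(124 + (-3 + 4)) = 83*(124 + 1) = 83*125 = 10375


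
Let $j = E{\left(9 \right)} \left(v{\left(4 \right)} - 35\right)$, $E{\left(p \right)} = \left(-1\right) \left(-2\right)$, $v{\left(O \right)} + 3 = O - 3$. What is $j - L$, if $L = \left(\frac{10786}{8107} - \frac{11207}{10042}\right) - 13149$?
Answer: $\frac{1064424751187}{81410494} \approx 13075.0$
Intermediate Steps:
$v{\left(O \right)} = -6 + O$ ($v{\left(O \right)} = -3 + \left(O - 3\right) = -3 + \left(-3 + O\right) = -6 + O$)
$E{\left(p \right)} = 2$
$j = -74$ ($j = 2 \left(\left(-6 + 4\right) - 35\right) = 2 \left(-2 - 35\right) = 2 \left(-37\right) = -74$)
$L = - \frac{1070449127743}{81410494}$ ($L = \left(10786 \cdot \frac{1}{8107} - \frac{11207}{10042}\right) - 13149 = \left(\frac{10786}{8107} - \frac{11207}{10042}\right) - 13149 = \frac{17457863}{81410494} - 13149 = - \frac{1070449127743}{81410494} \approx -13149.0$)
$j - L = -74 - - \frac{1070449127743}{81410494} = -74 + \frac{1070449127743}{81410494} = \frac{1064424751187}{81410494}$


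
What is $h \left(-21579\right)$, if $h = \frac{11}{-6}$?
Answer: $\frac{79123}{2} \approx 39562.0$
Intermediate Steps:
$h = - \frac{11}{6}$ ($h = 11 \left(- \frac{1}{6}\right) = - \frac{11}{6} \approx -1.8333$)
$h \left(-21579\right) = \left(- \frac{11}{6}\right) \left(-21579\right) = \frac{79123}{2}$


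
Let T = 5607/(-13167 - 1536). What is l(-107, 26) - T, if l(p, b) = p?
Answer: -522538/4901 ≈ -106.62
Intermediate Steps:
T = -1869/4901 (T = 5607/(-14703) = 5607*(-1/14703) = -1869/4901 ≈ -0.38135)
l(-107, 26) - T = -107 - 1*(-1869/4901) = -107 + 1869/4901 = -522538/4901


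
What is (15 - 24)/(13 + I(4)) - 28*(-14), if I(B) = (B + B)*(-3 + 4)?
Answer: 2741/7 ≈ 391.57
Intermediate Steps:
I(B) = 2*B (I(B) = (2*B)*1 = 2*B)
(15 - 24)/(13 + I(4)) - 28*(-14) = (15 - 24)/(13 + 2*4) - 28*(-14) = -9/(13 + 8) + 392 = -9/21 + 392 = -9*1/21 + 392 = -3/7 + 392 = 2741/7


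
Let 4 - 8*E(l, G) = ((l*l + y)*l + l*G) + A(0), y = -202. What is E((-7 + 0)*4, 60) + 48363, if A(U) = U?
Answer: 101221/2 ≈ 50611.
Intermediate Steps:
E(l, G) = 1/2 - G*l/8 - l*(-202 + l**2)/8 (E(l, G) = 1/2 - (((l*l - 202)*l + l*G) + 0)/8 = 1/2 - (((l**2 - 202)*l + G*l) + 0)/8 = 1/2 - (((-202 + l**2)*l + G*l) + 0)/8 = 1/2 - ((l*(-202 + l**2) + G*l) + 0)/8 = 1/2 - ((G*l + l*(-202 + l**2)) + 0)/8 = 1/2 - (G*l + l*(-202 + l**2))/8 = 1/2 + (-G*l/8 - l*(-202 + l**2)/8) = 1/2 - G*l/8 - l*(-202 + l**2)/8)
E((-7 + 0)*4, 60) + 48363 = (1/2 - 64*(-7 + 0)**3/8 + 101*((-7 + 0)*4)/4 - 1/8*60*(-7 + 0)*4) + 48363 = (1/2 - (-7*4)**3/8 + 101*(-7*4)/4 - 1/8*60*(-7*4)) + 48363 = (1/2 - 1/8*(-28)**3 + (101/4)*(-28) - 1/8*60*(-28)) + 48363 = (1/2 - 1/8*(-21952) - 707 + 210) + 48363 = (1/2 + 2744 - 707 + 210) + 48363 = 4495/2 + 48363 = 101221/2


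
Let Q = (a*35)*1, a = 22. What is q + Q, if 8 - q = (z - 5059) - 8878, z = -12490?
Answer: 27205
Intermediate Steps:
q = 26435 (q = 8 - ((-12490 - 5059) - 8878) = 8 - (-17549 - 8878) = 8 - 1*(-26427) = 8 + 26427 = 26435)
Q = 770 (Q = (22*35)*1 = 770*1 = 770)
q + Q = 26435 + 770 = 27205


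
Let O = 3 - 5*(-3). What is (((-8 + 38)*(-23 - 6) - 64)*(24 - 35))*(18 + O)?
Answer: 369864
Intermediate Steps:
O = 18 (O = 3 + 15 = 18)
(((-8 + 38)*(-23 - 6) - 64)*(24 - 35))*(18 + O) = (((-8 + 38)*(-23 - 6) - 64)*(24 - 35))*(18 + 18) = ((30*(-29) - 64)*(-11))*36 = ((-870 - 64)*(-11))*36 = -934*(-11)*36 = 10274*36 = 369864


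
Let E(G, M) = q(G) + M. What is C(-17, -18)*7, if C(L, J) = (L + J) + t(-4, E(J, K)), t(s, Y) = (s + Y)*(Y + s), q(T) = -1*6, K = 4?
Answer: 7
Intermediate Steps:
q(T) = -6
E(G, M) = -6 + M
t(s, Y) = (Y + s)² (t(s, Y) = (Y + s)*(Y + s) = (Y + s)²)
C(L, J) = 36 + J + L (C(L, J) = (L + J) + ((-6 + 4) - 4)² = (J + L) + (-2 - 4)² = (J + L) + (-6)² = (J + L) + 36 = 36 + J + L)
C(-17, -18)*7 = (36 - 18 - 17)*7 = 1*7 = 7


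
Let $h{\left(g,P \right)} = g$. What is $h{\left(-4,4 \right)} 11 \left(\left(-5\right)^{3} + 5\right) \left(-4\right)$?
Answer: $-21120$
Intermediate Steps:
$h{\left(-4,4 \right)} 11 \left(\left(-5\right)^{3} + 5\right) \left(-4\right) = \left(-4\right) 11 \left(\left(-5\right)^{3} + 5\right) \left(-4\right) = - 44 \left(-125 + 5\right) \left(-4\right) = - 44 \left(\left(-120\right) \left(-4\right)\right) = \left(-44\right) 480 = -21120$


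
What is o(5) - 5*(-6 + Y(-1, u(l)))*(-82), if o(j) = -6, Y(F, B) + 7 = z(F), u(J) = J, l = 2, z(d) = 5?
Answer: -3286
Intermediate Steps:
Y(F, B) = -2 (Y(F, B) = -7 + 5 = -2)
o(5) - 5*(-6 + Y(-1, u(l)))*(-82) = -6 - 5*(-6 - 2)*(-82) = -6 - 5*(-8)*(-82) = -6 + 40*(-82) = -6 - 3280 = -3286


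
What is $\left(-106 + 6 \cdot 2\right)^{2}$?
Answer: $8836$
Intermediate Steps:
$\left(-106 + 6 \cdot 2\right)^{2} = \left(-106 + 12\right)^{2} = \left(-94\right)^{2} = 8836$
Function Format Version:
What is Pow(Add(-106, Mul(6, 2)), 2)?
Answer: 8836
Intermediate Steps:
Pow(Add(-106, Mul(6, 2)), 2) = Pow(Add(-106, 12), 2) = Pow(-94, 2) = 8836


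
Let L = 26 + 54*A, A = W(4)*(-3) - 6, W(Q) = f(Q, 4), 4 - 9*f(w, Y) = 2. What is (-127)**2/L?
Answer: -16129/334 ≈ -48.290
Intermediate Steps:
f(w, Y) = 2/9 (f(w, Y) = 4/9 - 1/9*2 = 4/9 - 2/9 = 2/9)
W(Q) = 2/9
A = -20/3 (A = (2/9)*(-3) - 6 = -2/3 - 6 = -20/3 ≈ -6.6667)
L = -334 (L = 26 + 54*(-20/3) = 26 - 360 = -334)
(-127)**2/L = (-127)**2/(-334) = 16129*(-1/334) = -16129/334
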